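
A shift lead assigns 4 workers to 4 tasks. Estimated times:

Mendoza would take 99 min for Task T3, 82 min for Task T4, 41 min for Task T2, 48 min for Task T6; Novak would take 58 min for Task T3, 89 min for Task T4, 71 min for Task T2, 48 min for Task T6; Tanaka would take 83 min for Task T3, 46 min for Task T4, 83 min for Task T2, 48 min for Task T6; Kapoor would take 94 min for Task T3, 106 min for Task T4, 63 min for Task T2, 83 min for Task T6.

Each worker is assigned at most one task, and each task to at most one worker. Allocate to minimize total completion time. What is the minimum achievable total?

Min total: 215 min

This is the linear assignment problem.
Optimal: Mendoza→Task T6 (48 min), Novak→Task T3 (58 min), Tanaka→Task T4 (46 min), Kapoor→Task T2 (63 min) — total 48+58+46+63 = 215 min.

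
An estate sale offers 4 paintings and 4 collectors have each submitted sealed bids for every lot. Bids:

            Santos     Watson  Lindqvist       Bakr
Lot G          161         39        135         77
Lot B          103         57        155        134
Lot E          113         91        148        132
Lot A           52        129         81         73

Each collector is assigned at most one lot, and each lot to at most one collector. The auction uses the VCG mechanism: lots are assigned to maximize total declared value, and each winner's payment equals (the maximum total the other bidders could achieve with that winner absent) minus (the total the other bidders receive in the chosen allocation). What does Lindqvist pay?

Efficient allocation: Santos→Lot G ($161), Watson→Lot A ($129), Lindqvist→Lot B ($155), Bakr→Lot E ($132); total welfare W = $577.
Lindqvist receives Lot B at value $155, so the others get W − 155 = $422.
Without Lindqvist: best allocation of the remaining 3 bidders over all 4 lots is Santos→Lot G ($161), Watson→Lot A ($129), Bakr→Lot B ($134), total $424.
VCG payment = (others' best without Lindqvist) − (others' welfare with Lindqvist) = 424 − 422 = $2.

Lindqvist pays $2.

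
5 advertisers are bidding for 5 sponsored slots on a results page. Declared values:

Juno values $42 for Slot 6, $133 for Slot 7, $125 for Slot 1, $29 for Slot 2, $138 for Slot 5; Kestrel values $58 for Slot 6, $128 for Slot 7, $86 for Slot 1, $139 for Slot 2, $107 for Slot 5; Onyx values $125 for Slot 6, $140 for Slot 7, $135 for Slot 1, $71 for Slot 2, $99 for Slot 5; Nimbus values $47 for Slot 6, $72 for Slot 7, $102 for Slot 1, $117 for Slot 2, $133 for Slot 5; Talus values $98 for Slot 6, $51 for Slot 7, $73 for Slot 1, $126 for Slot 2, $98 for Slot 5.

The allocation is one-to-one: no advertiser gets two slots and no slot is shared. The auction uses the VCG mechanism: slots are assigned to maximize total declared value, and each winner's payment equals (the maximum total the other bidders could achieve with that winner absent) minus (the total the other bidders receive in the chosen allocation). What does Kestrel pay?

Kestrel pays $28.

Efficient allocation: Juno→Slot 7 ($133), Kestrel→Slot 2 ($139), Onyx→Slot 1 ($135), Nimbus→Slot 5 ($133), Talus→Slot 6 ($98); total welfare W = $638.
Kestrel receives Slot 2 at value $139, so the others get W − 139 = $499.
Without Kestrel: best allocation of the remaining 4 bidders over all 5 slots is Juno→Slot 7 ($133), Onyx→Slot 1 ($135), Nimbus→Slot 5 ($133), Talus→Slot 2 ($126), total $527.
VCG payment = (others' best without Kestrel) − (others' welfare with Kestrel) = 527 − 499 = $28.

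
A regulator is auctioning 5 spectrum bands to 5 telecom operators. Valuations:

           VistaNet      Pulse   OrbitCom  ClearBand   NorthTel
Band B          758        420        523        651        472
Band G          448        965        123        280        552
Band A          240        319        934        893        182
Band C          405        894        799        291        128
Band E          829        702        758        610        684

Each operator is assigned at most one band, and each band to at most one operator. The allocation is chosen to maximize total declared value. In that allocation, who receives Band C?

This is a one-to-one assignment (maximum-weight bipartite matching).
Optimal: VistaNet→Band B ($758M), Pulse→Band G ($965M), OrbitCom→Band C ($799M), ClearBand→Band A ($893M), NorthTel→Band E ($684M) — total 758+965+799+893+684 = $4099M.
Column-greedy (each band in turn goes to its best remaining operator) gives $3632M, worse by 467.
Every other assignment is strictly worse.
OrbitCom's own top band is Band A ($934M), but forcing OrbitCom→Band A and reassigning the rest optimally gives only $3860M — worse by 239.

OrbitCom receives Band C.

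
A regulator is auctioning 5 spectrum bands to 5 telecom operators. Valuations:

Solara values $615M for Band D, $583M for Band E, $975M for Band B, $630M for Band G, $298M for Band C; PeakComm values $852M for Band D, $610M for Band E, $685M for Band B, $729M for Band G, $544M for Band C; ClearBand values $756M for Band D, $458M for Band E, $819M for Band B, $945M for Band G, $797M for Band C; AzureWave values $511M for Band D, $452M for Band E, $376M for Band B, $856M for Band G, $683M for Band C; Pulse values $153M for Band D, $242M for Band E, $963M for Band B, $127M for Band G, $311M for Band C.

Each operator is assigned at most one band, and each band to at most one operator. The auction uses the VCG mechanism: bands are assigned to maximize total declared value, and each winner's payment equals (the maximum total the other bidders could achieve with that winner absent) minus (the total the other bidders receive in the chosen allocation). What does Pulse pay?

Efficient allocation: Solara→Band E ($583M), PeakComm→Band D ($852M), ClearBand→Band C ($797M), AzureWave→Band G ($856M), Pulse→Band B ($963M); total welfare W = $4051M.
Pulse receives Band B at value $963M, so the others get W − 963 = $3088M.
Without Pulse: best allocation of the remaining 4 bidders over all 5 bands is Solara→Band B ($975M), PeakComm→Band D ($852M), ClearBand→Band C ($797M), AzureWave→Band G ($856M), total $3480M.
VCG payment = (others' best without Pulse) − (others' welfare with Pulse) = 3480 − 3088 = $392M.

Pulse pays $392M.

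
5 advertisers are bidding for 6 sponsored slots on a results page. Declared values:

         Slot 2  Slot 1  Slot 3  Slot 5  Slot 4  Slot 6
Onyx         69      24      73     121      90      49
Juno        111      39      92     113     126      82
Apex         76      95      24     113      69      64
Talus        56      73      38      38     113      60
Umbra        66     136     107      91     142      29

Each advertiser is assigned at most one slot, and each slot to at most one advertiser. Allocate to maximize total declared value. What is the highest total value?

This is the linear assignment problem.
Optimal: Onyx→Slot 5 ($121), Juno→Slot 2 ($111), Apex→Slot 1 ($95), Talus→Slot 4 ($113), Umbra→Slot 3 ($107) — total 121+111+95+113+107 = $547.

Max total: $547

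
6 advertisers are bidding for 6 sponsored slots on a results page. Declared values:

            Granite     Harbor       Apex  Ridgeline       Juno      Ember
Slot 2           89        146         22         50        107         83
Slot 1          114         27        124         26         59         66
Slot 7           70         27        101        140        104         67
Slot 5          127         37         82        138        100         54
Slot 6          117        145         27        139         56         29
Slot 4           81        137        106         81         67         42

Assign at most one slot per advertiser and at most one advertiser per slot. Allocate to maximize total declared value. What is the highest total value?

Max total: $714

Optimal: Granite→Slot 5 ($127), Harbor→Slot 4 ($137), Apex→Slot 1 ($124), Ridgeline→Slot 6 ($139), Juno→Slot 7 ($104), Ember→Slot 2 ($83) — total 127+137+124+139+104+83 = $714.
Row-greedy (each advertiser in turn takes its best remaining slot) gives $633, worse by 81.
Swapping Ember↔Harbor (Ember→Slot 4 $42, Harbor→Slot 2 $146) loses 32.
No other one-to-one assignment exceeds $714.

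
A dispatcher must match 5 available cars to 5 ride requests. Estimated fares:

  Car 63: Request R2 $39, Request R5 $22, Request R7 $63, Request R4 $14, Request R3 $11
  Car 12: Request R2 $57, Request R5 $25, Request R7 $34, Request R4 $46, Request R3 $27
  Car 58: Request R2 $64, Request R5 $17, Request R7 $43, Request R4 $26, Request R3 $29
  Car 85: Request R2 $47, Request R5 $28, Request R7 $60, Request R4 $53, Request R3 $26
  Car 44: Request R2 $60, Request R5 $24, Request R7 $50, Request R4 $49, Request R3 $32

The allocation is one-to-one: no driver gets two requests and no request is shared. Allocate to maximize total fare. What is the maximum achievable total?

Max total: $237

This is a one-to-one assignment (maximum-weight bipartite matching).
Optimal: Car 63→Request R7 ($63), Car 12→Request R5 ($25), Car 58→Request R2 ($64), Car 85→Request R4 ($53), Car 44→Request R3 ($32) — total 63+25+64+53+32 = $237.
Next-best assignment: Car 63→Request R7, Car 12→Request R4, Car 58→Request R2, Car 85→Request R5, Car 44→Request R3 = $233.
Swapping Car 63↔Car 12 (Car 63→Request R5 $22, Car 12→Request R7 $34) loses 32.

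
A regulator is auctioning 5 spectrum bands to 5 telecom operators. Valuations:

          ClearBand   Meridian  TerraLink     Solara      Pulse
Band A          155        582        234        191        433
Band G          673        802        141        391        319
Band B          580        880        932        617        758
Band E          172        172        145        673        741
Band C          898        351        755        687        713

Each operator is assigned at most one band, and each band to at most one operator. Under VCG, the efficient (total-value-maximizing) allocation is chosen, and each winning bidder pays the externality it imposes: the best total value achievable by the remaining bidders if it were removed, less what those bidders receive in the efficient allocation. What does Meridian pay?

Meridian pays $97M.

Efficient allocation: ClearBand→Band C ($898M), Meridian→Band G ($802M), TerraLink→Band B ($932M), Solara→Band E ($673M), Pulse→Band A ($433M); total welfare W = $3738M.
Meridian receives Band G at value $802M, so the others get W − 802 = $2936M.
Without Meridian: best allocation of the remaining 4 bidders over all 5 bands is ClearBand→Band G ($673M), TerraLink→Band B ($932M), Solara→Band C ($687M), Pulse→Band E ($741M), total $3033M.
VCG payment = (others' best without Meridian) − (others' welfare with Meridian) = 3033 − 2936 = $97M.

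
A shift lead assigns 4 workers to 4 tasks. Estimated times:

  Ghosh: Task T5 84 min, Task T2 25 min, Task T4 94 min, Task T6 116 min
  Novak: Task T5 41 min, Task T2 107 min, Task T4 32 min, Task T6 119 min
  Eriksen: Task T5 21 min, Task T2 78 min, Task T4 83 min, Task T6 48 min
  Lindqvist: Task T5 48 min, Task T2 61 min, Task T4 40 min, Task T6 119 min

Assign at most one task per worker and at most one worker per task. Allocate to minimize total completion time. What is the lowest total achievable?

Optimal: Ghosh→Task T2 (25 min), Novak→Task T4 (32 min), Eriksen→Task T6 (48 min), Lindqvist→Task T5 (48 min) — total 25+32+48+48 = 153 min.
Min-entry greedy (repeatedly take the single cheapest remaining cell) gives 197 min, worse by 44.
Next-best assignment: Ghosh→Task T2, Novak→Task T5, Eriksen→Task T6, Lindqvist→Task T4 = 154 min.

Minimum total: 153 min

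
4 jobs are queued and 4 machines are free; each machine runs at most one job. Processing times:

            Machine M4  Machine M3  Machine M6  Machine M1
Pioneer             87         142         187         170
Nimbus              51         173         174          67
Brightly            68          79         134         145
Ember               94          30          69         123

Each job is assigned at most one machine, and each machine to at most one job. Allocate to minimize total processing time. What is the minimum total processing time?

This is a one-to-one assignment (minimum-cost bipartite matching).
Optimal: Pioneer→Machine M4 (87 min), Nimbus→Machine M1 (67 min), Brightly→Machine M3 (79 min), Ember→Machine M6 (69 min) — total 87+67+79+69 = 302 min.
Column-greedy (each machine in turn goes to its cheapest remaining job) gives 385 min, worse by 83.
Next-best assignment: Pioneer→Machine M4, Nimbus→Machine M1, Brightly→Machine M6, Ember→Machine M3 = 318 min.
No other one-to-one assignment undercuts 302 min.

Minimum total: 302 min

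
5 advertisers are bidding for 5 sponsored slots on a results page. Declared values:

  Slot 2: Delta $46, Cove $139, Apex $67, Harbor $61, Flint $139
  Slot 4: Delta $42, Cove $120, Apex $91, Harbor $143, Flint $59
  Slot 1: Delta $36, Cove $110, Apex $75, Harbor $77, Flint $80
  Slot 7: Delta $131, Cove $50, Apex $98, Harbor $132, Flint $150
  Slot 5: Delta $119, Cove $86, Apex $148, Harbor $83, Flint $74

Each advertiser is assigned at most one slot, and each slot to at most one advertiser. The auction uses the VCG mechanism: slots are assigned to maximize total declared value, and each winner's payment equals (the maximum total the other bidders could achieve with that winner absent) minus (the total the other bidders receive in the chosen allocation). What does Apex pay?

Efficient allocation: Delta→Slot 7 ($131), Cove→Slot 1 ($110), Apex→Slot 5 ($148), Harbor→Slot 4 ($143), Flint→Slot 2 ($139); total welfare W = $671.
Apex receives Slot 5 at value $148, so the others get W − 148 = $523.
Without Apex: best allocation of the remaining 4 bidders over all 5 slots is Delta→Slot 5 ($119), Cove→Slot 2 ($139), Harbor→Slot 4 ($143), Flint→Slot 7 ($150), total $551.
VCG payment = (others' best without Apex) − (others' welfare with Apex) = 551 − 523 = $28.

Apex pays $28.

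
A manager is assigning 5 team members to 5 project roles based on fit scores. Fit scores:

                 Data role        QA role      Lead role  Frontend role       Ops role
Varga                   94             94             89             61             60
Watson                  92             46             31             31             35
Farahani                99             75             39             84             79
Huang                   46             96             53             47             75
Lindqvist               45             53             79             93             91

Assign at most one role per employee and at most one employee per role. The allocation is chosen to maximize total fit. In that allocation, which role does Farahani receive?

This is the linear assignment problem.
Optimal: Varga→Lead role (89 pts), Watson→Data role (92 pts), Farahani→Frontend role (84 pts), Huang→QA role (96 pts), Lindqvist→Ops role (91 pts) — total 89+92+84+96+91 = 452 pts.
Row-greedy (each employee in turn takes its best remaining role) gives 378 pts, worse by 74.
Next-best assignment: Varga→Lead role, Watson→Data role, Farahani→Ops role, Huang→QA role, Lindqvist→Frontend role = 449 pts.
No other one-to-one assignment exceeds 452 pts.
Farahani's own top role is Data role (99 pts), but forcing Farahani→Data role and reassigning the rest optimally gives only 412 pts — worse by 40.

Farahani receives Frontend role.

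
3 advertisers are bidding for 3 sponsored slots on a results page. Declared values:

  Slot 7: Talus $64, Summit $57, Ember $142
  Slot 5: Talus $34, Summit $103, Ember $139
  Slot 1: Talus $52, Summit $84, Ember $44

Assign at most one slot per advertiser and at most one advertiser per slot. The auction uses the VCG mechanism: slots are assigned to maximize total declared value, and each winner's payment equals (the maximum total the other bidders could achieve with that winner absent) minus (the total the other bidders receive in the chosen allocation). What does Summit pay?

Efficient allocation: Talus→Slot 1 ($52), Summit→Slot 5 ($103), Ember→Slot 7 ($142); total welfare W = $297.
Summit receives Slot 5 at value $103, so the others get W − 103 = $194.
Without Summit: best allocation of the remaining 2 bidders over all 3 slots is Talus→Slot 7 ($64), Ember→Slot 5 ($139), total $203.
VCG payment = (others' best without Summit) − (others' welfare with Summit) = 203 − 194 = $9.

Summit pays $9.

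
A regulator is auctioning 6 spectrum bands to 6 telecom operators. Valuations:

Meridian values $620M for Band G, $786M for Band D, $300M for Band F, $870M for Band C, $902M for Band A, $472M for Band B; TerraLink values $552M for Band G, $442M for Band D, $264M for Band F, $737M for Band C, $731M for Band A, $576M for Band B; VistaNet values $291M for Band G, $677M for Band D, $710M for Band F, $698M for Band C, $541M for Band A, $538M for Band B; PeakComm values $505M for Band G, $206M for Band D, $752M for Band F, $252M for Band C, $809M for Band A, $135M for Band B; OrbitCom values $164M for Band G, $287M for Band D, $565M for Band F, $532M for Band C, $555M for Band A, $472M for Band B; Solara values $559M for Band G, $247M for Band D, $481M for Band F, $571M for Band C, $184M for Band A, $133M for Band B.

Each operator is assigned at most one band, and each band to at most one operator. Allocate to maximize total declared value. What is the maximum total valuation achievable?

Optimal: Meridian→Band A ($902M), TerraLink→Band C ($737M), VistaNet→Band D ($677M), PeakComm→Band F ($752M), OrbitCom→Band B ($472M), Solara→Band G ($559M) — total 902+737+677+752+472+559 = $4099M.
Row-greedy (each operator in turn takes its best remaining band) gives $3573M, worse by 526.
Next-best assignment: Meridian→Band D, TerraLink→Band C, VistaNet→Band F, PeakComm→Band A, OrbitCom→Band B, Solara→Band G = $4073M.
Checked against all permutations: $4099M is optimal.

Maximum total: $4099M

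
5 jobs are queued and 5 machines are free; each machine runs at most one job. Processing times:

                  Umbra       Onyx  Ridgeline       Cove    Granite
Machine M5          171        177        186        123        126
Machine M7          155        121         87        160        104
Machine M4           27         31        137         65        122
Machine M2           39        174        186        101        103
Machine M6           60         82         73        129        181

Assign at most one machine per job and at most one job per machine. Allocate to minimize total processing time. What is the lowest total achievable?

Minimum total: 370 min

This is the linear assignment problem.
Optimal: Umbra→Machine M2 (39 min), Onyx→Machine M4 (31 min), Ridgeline→Machine M6 (73 min), Cove→Machine M5 (123 min), Granite→Machine M7 (104 min) — total 39+31+73+123+104 = 370 min.
Row-greedy (each job in turn takes its cheapest remaining machine) gives 423 min, worse by 53.
Next-best assignment: Umbra→Machine M2, Onyx→Machine M6, Ridgeline→Machine M7, Cove→Machine M4, Granite→Machine M5 = 399 min.
Swapping Granite↔Onyx (Granite→Machine M4 122 min, Onyx→Machine M7 121 min) adds 108.
No other one-to-one assignment undercuts 370 min.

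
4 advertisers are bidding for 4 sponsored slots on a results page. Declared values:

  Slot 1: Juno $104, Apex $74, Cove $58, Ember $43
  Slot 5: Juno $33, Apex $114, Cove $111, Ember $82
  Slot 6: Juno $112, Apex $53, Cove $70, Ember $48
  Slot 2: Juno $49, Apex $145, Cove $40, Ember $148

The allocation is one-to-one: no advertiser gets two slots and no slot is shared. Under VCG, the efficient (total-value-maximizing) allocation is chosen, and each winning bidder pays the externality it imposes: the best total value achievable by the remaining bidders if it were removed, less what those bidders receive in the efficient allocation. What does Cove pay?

Efficient allocation: Juno→Slot 6 ($112), Apex→Slot 1 ($74), Cove→Slot 5 ($111), Ember→Slot 2 ($148); total welfare W = $445.
Cove receives Slot 5 at value $111, so the others get W − 111 = $334.
Without Cove: best allocation of the remaining 3 bidders over all 4 slots is Juno→Slot 6 ($112), Apex→Slot 5 ($114), Ember→Slot 2 ($148), total $374.
VCG payment = (others' best without Cove) − (others' welfare with Cove) = 374 − 334 = $40.

Cove pays $40.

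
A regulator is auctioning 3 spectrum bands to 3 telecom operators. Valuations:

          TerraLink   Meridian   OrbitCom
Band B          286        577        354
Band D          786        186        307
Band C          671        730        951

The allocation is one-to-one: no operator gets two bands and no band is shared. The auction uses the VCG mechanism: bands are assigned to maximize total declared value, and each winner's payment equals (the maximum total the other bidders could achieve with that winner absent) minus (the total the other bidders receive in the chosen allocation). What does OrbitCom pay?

OrbitCom pays $153M.

Efficient allocation: TerraLink→Band D ($786M), Meridian→Band B ($577M), OrbitCom→Band C ($951M); total welfare W = $2314M.
OrbitCom receives Band C at value $951M, so the others get W − 951 = $1363M.
Without OrbitCom: best allocation of the remaining 2 bidders over all 3 bands is TerraLink→Band D ($786M), Meridian→Band C ($730M), total $1516M.
VCG payment = (others' best without OrbitCom) − (others' welfare with OrbitCom) = 1516 − 1363 = $153M.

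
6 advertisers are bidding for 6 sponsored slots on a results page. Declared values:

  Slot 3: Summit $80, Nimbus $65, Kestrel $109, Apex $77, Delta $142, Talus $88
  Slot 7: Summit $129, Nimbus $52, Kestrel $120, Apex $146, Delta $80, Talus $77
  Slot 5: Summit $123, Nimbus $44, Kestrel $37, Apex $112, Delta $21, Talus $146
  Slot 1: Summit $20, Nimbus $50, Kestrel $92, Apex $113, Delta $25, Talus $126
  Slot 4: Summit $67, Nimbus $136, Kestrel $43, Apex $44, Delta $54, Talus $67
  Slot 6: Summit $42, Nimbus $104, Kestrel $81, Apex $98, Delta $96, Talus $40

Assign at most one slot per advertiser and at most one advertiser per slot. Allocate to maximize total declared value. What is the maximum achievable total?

Optimal: Summit→Slot 5 ($123), Nimbus→Slot 4 ($136), Kestrel→Slot 6 ($81), Apex→Slot 7 ($146), Delta→Slot 3 ($142), Talus→Slot 1 ($126) — total 123+136+81+146+142+126 = $754.
Column-greedy (each slot in turn goes to its best remaining advertiser) gives $704, worse by 50.
Next-best assignment: Summit→Slot 7, Nimbus→Slot 4, Kestrel→Slot 6, Apex→Slot 1, Delta→Slot 3, Talus→Slot 5 = $747.
Swapping Kestrel↔Nimbus (Kestrel→Slot 4 $43, Nimbus→Slot 6 $104) loses 70.
Checked against all permutations: $754 is optimal.

Maximum total: $754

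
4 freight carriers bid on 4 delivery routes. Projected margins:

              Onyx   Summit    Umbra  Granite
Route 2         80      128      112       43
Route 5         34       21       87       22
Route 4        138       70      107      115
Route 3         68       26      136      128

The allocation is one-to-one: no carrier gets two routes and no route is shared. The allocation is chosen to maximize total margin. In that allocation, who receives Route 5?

Umbra receives Route 5.

Optimal: Onyx→Route 4 ($138k), Summit→Route 2 ($128k), Umbra→Route 5 ($87k), Granite→Route 3 ($128k) — total 138+128+87+128 = $481k.
Max-entry greedy (repeatedly take the single best remaining cell) gives $424k, worse by 57.
Swapping Onyx↔Umbra (Onyx→Route 5 $34k, Umbra→Route 4 $107k) loses 84.
Umbra's own top route is Route 3 ($136k), but forcing Umbra→Route 3 and reassigning the rest optimally gives only $424k — worse by 57.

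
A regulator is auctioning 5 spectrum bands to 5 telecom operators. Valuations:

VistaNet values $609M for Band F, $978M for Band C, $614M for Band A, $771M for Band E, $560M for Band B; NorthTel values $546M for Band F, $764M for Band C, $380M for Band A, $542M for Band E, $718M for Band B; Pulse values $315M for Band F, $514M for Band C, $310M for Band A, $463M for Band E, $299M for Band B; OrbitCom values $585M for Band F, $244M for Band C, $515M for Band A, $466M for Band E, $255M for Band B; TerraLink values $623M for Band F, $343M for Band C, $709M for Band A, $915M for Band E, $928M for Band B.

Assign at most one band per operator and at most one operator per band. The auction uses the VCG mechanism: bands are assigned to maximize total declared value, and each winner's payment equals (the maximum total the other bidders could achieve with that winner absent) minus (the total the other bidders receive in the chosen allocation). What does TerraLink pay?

TerraLink pays $153M.

Efficient allocation: VistaNet→Band C ($978M), NorthTel→Band B ($718M), Pulse→Band A ($310M), OrbitCom→Band F ($585M), TerraLink→Band E ($915M); total welfare W = $3506M.
TerraLink receives Band E at value $915M, so the others get W − 915 = $2591M.
Without TerraLink: best allocation of the remaining 4 bidders over all 5 bands is VistaNet→Band C ($978M), NorthTel→Band B ($718M), Pulse→Band E ($463M), OrbitCom→Band F ($585M), total $2744M.
VCG payment = (others' best without TerraLink) − (others' welfare with TerraLink) = 2744 − 2591 = $153M.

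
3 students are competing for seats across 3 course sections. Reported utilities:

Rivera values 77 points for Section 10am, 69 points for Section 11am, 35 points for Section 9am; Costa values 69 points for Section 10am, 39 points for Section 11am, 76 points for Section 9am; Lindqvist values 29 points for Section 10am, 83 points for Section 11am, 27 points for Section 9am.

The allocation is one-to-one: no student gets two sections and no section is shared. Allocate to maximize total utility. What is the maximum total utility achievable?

Optimal: Rivera→Section 10am (77 points), Costa→Section 9am (76 points), Lindqvist→Section 11am (83 points) — total 77+76+83 = 236 points.
Next-best assignment: Rivera→Section 9am, Costa→Section 10am, Lindqvist→Section 11am = 187 points.

Max total: 236 points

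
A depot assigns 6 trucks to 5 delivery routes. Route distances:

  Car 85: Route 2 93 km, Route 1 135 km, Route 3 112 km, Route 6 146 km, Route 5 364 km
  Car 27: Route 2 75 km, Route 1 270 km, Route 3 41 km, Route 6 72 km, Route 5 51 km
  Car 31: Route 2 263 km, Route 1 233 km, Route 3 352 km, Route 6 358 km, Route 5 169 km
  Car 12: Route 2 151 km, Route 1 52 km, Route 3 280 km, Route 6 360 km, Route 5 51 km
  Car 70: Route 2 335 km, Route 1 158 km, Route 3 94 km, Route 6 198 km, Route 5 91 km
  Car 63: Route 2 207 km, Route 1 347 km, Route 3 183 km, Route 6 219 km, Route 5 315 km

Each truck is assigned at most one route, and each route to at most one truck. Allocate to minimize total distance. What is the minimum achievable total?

Minimum total: 480 km

Optimal: Car 85→Route 2 (93 km), Car 12→Route 1 (52 km), Car 70→Route 3 (94 km), Car 27→Route 6 (72 km), Car 31→Route 5 (169 km) — total 93+52+94+72+169 = 480 km.
Column-greedy (each route in turn goes to its cheapest remaining truck) gives 536 km, worse by 56.
Next-best assignment: Car 85→Route 2, Car 12→Route 1, Car 63→Route 3, Car 27→Route 6, Car 70→Route 5 = 491 km.
Swapping Car 85↔Car 31 (Car 85→Route 5 364 km, Car 31→Route 2 263 km) adds 365.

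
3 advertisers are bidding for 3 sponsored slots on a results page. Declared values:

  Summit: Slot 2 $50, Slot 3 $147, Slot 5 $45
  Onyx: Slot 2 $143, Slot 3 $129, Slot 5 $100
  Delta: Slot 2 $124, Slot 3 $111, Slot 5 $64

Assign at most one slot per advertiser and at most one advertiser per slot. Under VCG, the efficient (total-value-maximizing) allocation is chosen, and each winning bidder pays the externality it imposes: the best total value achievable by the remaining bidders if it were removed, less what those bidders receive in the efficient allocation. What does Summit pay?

Efficient allocation: Summit→Slot 3 ($147), Onyx→Slot 5 ($100), Delta→Slot 2 ($124); total welfare W = $371.
Summit receives Slot 3 at value $147, so the others get W − 147 = $224.
Without Summit: best allocation of the remaining 2 bidders over all 3 slots is Onyx→Slot 2 ($143), Delta→Slot 3 ($111), total $254.
VCG payment = (others' best without Summit) − (others' welfare with Summit) = 254 − 224 = $30.

Summit pays $30.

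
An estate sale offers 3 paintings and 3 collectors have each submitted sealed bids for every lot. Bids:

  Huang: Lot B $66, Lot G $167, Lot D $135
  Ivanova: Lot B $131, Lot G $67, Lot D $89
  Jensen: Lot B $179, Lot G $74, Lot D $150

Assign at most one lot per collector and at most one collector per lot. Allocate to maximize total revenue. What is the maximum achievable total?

Max total: $448

Optimal: Huang→Lot G ($167), Ivanova→Lot B ($131), Jensen→Lot D ($150) — total 167+131+150 = $448.
Column-greedy (each lot in turn goes to its best remaining collector) gives $435, worse by 13.
Swapping Huang↔Jensen (Huang→Lot D $135, Jensen→Lot G $74) loses 108.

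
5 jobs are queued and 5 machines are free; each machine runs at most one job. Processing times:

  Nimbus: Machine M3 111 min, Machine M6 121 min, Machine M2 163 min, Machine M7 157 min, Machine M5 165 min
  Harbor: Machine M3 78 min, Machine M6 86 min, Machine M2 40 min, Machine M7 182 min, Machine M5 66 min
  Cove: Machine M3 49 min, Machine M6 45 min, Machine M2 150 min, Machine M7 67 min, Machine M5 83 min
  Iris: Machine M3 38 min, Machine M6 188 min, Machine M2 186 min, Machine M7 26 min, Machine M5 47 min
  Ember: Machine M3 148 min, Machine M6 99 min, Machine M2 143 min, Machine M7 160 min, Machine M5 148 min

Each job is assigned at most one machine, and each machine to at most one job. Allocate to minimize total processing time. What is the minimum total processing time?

Optimal: Nimbus→Machine M3 (111 min), Harbor→Machine M2 (40 min), Cove→Machine M5 (83 min), Iris→Machine M7 (26 min), Ember→Machine M6 (99 min) — total 111+40+83+26+99 = 359 min.
Min-entry greedy (repeatedly take the single cheapest remaining cell) gives 370 min, worse by 11.
Next-best assignment: Nimbus→Machine M3, Harbor→Machine M2, Cove→Machine M7, Iris→Machine M5, Ember→Machine M6 = 364 min.
Checked against all permutations: 359 min is optimal.

Minimum total: 359 min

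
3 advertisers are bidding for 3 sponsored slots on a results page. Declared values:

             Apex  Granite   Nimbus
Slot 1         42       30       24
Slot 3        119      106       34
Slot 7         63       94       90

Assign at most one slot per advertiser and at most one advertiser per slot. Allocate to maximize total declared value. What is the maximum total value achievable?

Max total: $239

This is a one-to-one assignment (maximum-weight bipartite matching).
Optimal: Apex→Slot 3 ($119), Granite→Slot 1 ($30), Nimbus→Slot 7 ($90) — total 119+30+90 = $239.
Row-greedy (each advertiser in turn takes its best remaining slot) gives $237, worse by 2.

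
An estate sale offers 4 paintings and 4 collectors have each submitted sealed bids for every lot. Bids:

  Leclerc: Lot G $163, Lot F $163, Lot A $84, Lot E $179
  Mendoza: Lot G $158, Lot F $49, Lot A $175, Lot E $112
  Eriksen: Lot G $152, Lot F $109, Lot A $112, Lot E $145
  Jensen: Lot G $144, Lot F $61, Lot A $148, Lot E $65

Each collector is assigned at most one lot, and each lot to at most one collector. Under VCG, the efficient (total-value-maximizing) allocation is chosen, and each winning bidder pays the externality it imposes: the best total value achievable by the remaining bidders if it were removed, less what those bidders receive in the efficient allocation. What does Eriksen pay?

Eriksen pays $16.

Efficient allocation: Leclerc→Lot F ($163), Mendoza→Lot A ($175), Eriksen→Lot E ($145), Jensen→Lot G ($144); total welfare W = $627.
Eriksen receives Lot E at value $145, so the others get W − 145 = $482.
Without Eriksen: best allocation of the remaining 3 bidders over all 4 lots is Leclerc→Lot E ($179), Mendoza→Lot A ($175), Jensen→Lot G ($144), total $498.
VCG payment = (others' best without Eriksen) − (others' welfare with Eriksen) = 498 − 482 = $16.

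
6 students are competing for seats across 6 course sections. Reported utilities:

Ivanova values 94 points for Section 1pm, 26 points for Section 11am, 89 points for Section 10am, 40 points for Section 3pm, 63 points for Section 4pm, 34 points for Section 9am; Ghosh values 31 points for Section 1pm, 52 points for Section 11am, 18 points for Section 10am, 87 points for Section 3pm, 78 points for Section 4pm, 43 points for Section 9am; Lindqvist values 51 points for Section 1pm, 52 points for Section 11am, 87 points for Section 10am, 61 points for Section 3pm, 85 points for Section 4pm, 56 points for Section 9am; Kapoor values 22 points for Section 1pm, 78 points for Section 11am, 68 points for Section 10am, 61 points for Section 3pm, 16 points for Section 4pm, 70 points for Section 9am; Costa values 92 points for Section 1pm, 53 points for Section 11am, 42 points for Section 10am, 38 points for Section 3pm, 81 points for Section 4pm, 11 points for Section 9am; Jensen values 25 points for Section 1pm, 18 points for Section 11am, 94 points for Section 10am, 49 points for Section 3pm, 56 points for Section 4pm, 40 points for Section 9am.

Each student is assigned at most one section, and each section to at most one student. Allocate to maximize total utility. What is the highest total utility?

This is the linear assignment problem.
Optimal: Ivanova→Section 1pm (94 points), Ghosh→Section 3pm (87 points), Lindqvist→Section 9am (56 points), Kapoor→Section 11am (78 points), Costa→Section 4pm (81 points), Jensen→Section 10am (94 points) — total 94+87+56+78+81+94 = 490 points.
Row-greedy (each student in turn takes its best remaining section) gives 467 points, worse by 23.
Swapping Jensen↔Lindqvist (Jensen→Section 9am 40 points, Lindqvist→Section 10am 87 points) loses 23.

Max total: 490 points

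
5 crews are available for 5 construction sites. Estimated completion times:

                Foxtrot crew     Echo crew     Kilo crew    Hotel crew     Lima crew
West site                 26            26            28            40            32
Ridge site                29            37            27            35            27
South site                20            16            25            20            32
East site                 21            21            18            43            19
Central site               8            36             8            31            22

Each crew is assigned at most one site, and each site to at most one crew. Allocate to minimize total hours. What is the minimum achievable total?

Min total: 99 hours

This is a one-to-one assignment (minimum-cost bipartite matching).
Optimal: Foxtrot crew→Central site (8 hours), Echo crew→West site (26 hours), Kilo crew→East site (18 hours), Hotel crew→South site (20 hours), Lima crew→Ridge site (27 hours) — total 8+26+18+20+27 = 99 hours.
Column-greedy (each site in turn goes to its cheapest remaining crew) gives 119 hours, worse by 20.
No other one-to-one assignment undercuts 99 hours.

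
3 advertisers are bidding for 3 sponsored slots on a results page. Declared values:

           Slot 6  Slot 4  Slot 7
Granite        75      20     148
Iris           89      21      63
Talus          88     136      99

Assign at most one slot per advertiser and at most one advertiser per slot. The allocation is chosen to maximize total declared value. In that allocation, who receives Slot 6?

Treat this as an assignment problem: match each advertiser to one slot.
Optimal: Granite→Slot 7 ($148), Iris→Slot 6 ($89), Talus→Slot 4 ($136) — total 148+89+136 = $373.
Next-best assignment: Granite→Slot 6, Iris→Slot 7, Talus→Slot 4 = $274.

Iris receives Slot 6.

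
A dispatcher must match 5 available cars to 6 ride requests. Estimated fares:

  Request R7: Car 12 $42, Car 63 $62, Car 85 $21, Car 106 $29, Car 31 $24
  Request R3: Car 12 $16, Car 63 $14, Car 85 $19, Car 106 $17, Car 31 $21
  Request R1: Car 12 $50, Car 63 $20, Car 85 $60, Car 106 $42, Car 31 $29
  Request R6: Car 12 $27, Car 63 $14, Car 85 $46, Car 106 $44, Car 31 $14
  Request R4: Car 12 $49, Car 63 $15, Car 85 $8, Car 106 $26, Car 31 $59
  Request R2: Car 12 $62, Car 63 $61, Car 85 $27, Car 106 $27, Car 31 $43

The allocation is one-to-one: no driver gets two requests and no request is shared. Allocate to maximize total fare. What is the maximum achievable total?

Optimal: Car 12→Request R2 ($62), Car 63→Request R7 ($62), Car 85→Request R1 ($60), Car 106→Request R6 ($44), Car 31→Request R4 ($59) — total 62+62+60+44+59 = $287.
Column-greedy (each request in turn goes to its best remaining driver) gives $236, worse by 51.
Next-best assignment: Car 12→Request R2, Car 63→Request R7, Car 85→Request R6, Car 106→Request R1, Car 31→Request R4 = $271.

Max total: $287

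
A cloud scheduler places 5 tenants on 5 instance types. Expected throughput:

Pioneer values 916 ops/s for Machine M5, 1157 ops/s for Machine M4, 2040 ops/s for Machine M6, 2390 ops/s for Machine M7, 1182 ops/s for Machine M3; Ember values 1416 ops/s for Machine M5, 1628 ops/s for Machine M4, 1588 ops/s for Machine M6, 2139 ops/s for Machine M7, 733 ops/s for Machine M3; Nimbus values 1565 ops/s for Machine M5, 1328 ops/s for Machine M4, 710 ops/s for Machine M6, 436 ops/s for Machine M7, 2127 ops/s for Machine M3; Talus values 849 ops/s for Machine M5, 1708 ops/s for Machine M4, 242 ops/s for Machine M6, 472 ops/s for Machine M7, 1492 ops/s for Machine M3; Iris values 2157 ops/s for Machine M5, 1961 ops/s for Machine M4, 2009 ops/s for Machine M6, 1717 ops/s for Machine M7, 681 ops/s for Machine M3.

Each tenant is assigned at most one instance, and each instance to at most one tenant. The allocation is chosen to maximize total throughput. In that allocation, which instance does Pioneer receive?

Pioneer receives Machine M6.

This is the linear assignment problem.
Optimal: Pioneer→Machine M6 (2040 ops/s), Ember→Machine M7 (2139 ops/s), Nimbus→Machine M3 (2127 ops/s), Talus→Machine M4 (1708 ops/s), Iris→Machine M5 (2157 ops/s) — total 2040+2139+2127+1708+2157 = 10171 ops/s.
Max-entry greedy (repeatedly take the single best remaining cell) gives 9970 ops/s, worse by 201.
Pioneer's own top instance is Machine M7 (2390 ops/s), but forcing Pioneer→Machine M7 and reassigning the rest optimally gives only 9970 ops/s — worse by 201.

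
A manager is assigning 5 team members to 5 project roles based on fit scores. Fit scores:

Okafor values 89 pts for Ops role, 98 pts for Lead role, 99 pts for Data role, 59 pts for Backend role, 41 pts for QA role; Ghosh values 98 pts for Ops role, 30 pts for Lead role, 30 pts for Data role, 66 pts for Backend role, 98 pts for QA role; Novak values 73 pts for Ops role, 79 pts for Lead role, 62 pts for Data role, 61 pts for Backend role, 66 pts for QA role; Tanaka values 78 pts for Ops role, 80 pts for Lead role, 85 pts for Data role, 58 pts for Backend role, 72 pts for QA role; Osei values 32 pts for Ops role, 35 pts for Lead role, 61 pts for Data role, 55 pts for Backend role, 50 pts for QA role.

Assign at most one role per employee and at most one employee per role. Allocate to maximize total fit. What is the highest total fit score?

Max total: 409 pts

Treat this as an assignment problem: match each employee to one role.
Optimal: Okafor→Lead role (98 pts), Ghosh→QA role (98 pts), Novak→Ops role (73 pts), Tanaka→Data role (85 pts), Osei→Backend role (55 pts) — total 98+98+73+85+55 = 409 pts.
Max-entry greedy (repeatedly take the single best remaining cell) gives 398 pts, worse by 11.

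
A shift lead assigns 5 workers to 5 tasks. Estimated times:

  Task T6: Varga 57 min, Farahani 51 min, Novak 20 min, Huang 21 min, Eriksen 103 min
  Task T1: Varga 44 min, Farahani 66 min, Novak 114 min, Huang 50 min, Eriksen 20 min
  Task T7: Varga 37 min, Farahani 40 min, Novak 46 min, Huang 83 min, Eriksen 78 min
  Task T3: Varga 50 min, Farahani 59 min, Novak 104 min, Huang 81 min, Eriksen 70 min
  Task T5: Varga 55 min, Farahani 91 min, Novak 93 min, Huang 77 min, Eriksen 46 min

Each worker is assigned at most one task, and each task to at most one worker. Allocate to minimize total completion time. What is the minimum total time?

Min total: 201 min

This is a one-to-one assignment (minimum-cost bipartite matching).
Optimal: Varga→Task T5 (55 min), Farahani→Task T3 (59 min), Novak→Task T7 (46 min), Huang→Task T6 (21 min), Eriksen→Task T1 (20 min) — total 55+59+46+21+20 = 201 min.
Column-greedy (each task in turn goes to its cheapest remaining worker) gives 213 min, worse by 12.
Next-best assignment: Varga→Task T3, Farahani→Task T7, Novak→Task T6, Huang→Task T1, Eriksen→Task T5 = 206 min.
Swapping Varga↔Huang (Varga→Task T6 57 min, Huang→Task T5 77 min) adds 58.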